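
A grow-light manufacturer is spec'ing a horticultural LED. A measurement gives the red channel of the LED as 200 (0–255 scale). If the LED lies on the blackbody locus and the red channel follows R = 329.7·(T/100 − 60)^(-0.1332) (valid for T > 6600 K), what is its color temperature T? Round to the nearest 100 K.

(t − 60)^(-0.1332) = 200/329.7 = 0.60661.
t − 60 = 0.60661^(1/-0.1332) = 0.60661^(-7.508) = 42.638, so t = 102.638.
T = 100·t = 10264 K → 10300 K to the nearest 100 K.

10300 K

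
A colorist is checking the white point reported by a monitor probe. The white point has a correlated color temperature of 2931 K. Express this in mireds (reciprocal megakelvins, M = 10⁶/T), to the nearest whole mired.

M = 10⁶ / 2931 = 341.180 → 341 mireds.

341 mireds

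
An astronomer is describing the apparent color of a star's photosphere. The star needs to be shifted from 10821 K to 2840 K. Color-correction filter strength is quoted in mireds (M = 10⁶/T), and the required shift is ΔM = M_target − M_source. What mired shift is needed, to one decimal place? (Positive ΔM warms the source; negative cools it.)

M_source = 10⁶/10821 = 92.413; M_target = 10⁶/2840 = 352.113.
ΔM = 352.113 − 92.413 = 259.700 → +259.7 mireds, a warming shift.

+259.7 mireds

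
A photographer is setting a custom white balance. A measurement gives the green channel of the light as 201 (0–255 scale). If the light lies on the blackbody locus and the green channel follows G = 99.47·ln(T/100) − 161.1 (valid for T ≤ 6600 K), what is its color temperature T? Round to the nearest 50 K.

3800 K

ln t = (201 + 161.1) / 99.47 = 3.6403.
t = e^3.6403 = 38.103.
T = 100·t = 3810 K → 3800 K to the nearest 50 K.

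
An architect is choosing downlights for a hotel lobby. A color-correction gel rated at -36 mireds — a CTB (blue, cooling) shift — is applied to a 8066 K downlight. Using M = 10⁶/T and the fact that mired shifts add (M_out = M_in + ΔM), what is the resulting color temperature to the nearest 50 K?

M_in = 10⁶/8066 = 123.98 mireds.
M_out = 123.98 + (-36) = 87.98 mireds.
T_out = 10⁶/87.98 = 11366.6 K → 11350 K.

11350 K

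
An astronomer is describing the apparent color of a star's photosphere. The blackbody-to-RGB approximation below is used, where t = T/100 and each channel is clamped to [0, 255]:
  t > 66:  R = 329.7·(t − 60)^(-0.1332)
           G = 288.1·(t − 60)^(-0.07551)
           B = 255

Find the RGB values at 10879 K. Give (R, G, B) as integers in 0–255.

(196, 215, 255)

t = 10879/100 = 108.79; the t > 66 branch applies.
R = 329.7·(108.79 − 60)^(-0.1332) = 329.7·48.79^(-0.1332) = 329.7·0.59582 = 196.442.
G = 288.1·(108.79 − 60)^(-0.07551) = 288.1·48.79^(-0.07551) = 288.1·0.74561 = 214.811.
B = 255 by definition for t > 66.
Rounded: (196, 215, 255).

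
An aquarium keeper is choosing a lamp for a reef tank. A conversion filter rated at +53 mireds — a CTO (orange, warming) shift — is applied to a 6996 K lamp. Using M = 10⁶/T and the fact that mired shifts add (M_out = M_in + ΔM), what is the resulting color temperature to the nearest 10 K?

5100 K

M_in = 10⁶/6996 = 142.94 mireds.
M_out = 142.94 + (+53) = 195.94 mireds.
T_out = 10⁶/195.94 = 5103.6 K → 5100 K.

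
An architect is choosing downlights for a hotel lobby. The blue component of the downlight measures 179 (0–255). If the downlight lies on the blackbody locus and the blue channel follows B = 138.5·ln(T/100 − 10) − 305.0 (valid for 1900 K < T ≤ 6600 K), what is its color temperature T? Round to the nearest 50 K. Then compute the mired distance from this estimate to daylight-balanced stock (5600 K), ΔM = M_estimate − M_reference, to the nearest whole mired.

+54 mireds

ln(t − 10) = (179 + 305.0) / 138.5 = 3.4946.
t − 10 = e^3.4946 = 32.937, so t = 42.937.
T = 100·t = 4294 K → 4300 K to the nearest 50 K.
M_estimate = 10⁶/4300 = 232.56; M_reference = 10⁶/5600 = 178.57.
ΔM = 232.56 − 178.57 = 53.99 → +54 mireds.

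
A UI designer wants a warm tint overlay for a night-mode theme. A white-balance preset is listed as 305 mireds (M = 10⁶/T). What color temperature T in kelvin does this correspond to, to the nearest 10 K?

3280 K

T = 10⁶ / 305 = 3278.69 K → 3280 K.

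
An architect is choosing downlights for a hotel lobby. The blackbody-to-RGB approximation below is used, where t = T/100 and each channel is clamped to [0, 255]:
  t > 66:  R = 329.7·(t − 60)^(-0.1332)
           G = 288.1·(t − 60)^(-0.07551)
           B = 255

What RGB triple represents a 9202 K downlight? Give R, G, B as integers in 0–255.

R=208, G=222, B=255

t = 9202/100 = 92.02; the t > 66 branch applies.
R = 329.7·(92.02 − 60)^(-0.1332) = 329.7·32.02^(-0.1332) = 329.7·0.63020 = 207.777.
G = 288.1·(92.02 − 60)^(-0.07551) = 288.1·32.02^(-0.07551) = 288.1·0.76971 = 221.753.
B = 255 by definition for t > 66.
Rounded: (208, 222, 255).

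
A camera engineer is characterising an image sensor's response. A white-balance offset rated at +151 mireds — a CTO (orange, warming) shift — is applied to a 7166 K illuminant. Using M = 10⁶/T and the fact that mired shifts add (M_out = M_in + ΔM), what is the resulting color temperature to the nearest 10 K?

M_in = 10⁶/7166 = 139.55 mireds.
M_out = 139.55 + (+151) = 290.55 mireds.
T_out = 10⁶/290.55 = 3441.8 K → 3440 K.

3440 K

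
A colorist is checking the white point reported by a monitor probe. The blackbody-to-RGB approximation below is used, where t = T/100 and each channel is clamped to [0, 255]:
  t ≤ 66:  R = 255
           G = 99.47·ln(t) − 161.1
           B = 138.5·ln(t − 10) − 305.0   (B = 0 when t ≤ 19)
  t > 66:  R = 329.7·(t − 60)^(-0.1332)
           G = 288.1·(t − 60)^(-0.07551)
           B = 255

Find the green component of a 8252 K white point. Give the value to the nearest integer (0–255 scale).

228

t = 8252/100 = 82.52; the t > 66 branch applies.
G = 288.1·(82.52 − 60)^(-0.07551) = 288.1·22.52^(-0.07551) = 288.1·0.79044 = 227.725.
Rounded: 228.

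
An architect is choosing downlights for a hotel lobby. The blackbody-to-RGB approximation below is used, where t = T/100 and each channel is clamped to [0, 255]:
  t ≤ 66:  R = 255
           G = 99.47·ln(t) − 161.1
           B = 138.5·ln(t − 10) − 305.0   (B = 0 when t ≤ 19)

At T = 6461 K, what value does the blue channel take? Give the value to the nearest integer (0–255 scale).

249

t = 6461/100 = 64.61; the t ≤ 66 branch applies.
B = 138.5·ln(64.61 − 10) − 305.0 = 138.5·ln 54.61 − 305.0 = 138.5·4.0002 − 305.0 = 249.030.
Rounded: 249.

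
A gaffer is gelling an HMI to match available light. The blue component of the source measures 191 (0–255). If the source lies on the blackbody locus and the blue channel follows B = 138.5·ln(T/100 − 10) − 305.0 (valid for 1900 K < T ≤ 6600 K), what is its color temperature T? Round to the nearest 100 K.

4600 K

ln(t − 10) = (191 + 305.0) / 138.5 = 3.5812.
t − 10 = e^3.5812 = 35.918, so t = 45.918.
T = 100·t = 4592 K → 4600 K to the nearest 100 K.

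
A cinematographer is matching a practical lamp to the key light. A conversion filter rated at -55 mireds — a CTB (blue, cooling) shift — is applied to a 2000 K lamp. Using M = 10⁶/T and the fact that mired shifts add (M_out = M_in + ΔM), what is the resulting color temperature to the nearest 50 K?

2250 K

M_in = 10⁶/2000 = 500.00 mireds.
M_out = 500.00 + (-55) = 445.00 mireds.
T_out = 10⁶/445.00 = 2247.2 K → 2250 K.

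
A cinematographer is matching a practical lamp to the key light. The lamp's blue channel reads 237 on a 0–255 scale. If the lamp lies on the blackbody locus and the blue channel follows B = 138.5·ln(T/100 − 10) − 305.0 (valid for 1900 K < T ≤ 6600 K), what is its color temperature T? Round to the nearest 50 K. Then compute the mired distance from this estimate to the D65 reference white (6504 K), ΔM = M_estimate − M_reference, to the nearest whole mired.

ln(t − 10) = (237 + 305.0) / 138.5 = 3.9134.
t − 10 = e^3.9134 = 50.067, so t = 60.067.
T = 100·t = 6007 K → 6000 K to the nearest 50 K.
M_estimate = 10⁶/6000 = 166.67; M_reference = 10⁶/6504 = 153.75.
ΔM = 166.67 − 153.75 = 12.92 → +13 mireds.

+13 mireds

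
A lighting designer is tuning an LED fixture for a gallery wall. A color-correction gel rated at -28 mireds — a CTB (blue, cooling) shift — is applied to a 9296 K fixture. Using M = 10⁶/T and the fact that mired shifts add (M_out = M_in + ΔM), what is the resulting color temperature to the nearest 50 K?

M_in = 10⁶/9296 = 107.57 mireds.
M_out = 107.57 + (-28) = 79.57 mireds.
T_out = 10⁶/79.57 = 12567.1 K → 12550 K.

12550 K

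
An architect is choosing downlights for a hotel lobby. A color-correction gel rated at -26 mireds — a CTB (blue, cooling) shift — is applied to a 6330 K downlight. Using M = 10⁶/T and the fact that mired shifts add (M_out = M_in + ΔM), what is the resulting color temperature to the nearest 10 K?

7580 K

M_in = 10⁶/6330 = 157.98 mireds.
M_out = 157.98 + (-26) = 131.98 mireds.
T_out = 10⁶/131.98 = 7577.0 K → 7580 K.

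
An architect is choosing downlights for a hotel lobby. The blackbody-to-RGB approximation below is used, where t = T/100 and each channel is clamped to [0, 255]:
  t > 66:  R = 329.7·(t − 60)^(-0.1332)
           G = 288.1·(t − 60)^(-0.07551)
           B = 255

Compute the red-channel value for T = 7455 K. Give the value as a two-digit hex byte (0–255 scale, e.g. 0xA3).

t = 7455/100 = 74.55; the t > 66 branch applies.
R = 329.7·(74.55 − 60)^(-0.1332) = 329.7·14.55^(-0.1332) = 329.7·0.70001 = 230.795.
Rounded: 231; in hex, 0xE7.

0xE7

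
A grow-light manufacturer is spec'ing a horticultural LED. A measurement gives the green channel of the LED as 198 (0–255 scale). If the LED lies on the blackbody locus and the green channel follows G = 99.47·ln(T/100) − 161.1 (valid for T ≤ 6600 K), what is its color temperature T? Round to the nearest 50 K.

3700 K

ln t = (198 + 161.1) / 99.47 = 3.6101.
t = e^3.6101 = 36.971.
T = 100·t = 3697 K → 3700 K to the nearest 50 K.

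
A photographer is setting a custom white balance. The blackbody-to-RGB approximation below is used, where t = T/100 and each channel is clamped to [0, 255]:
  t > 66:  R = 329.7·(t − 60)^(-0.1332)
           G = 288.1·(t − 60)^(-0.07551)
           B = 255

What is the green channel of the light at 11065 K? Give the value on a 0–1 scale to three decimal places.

0.840

t = 11065/100 = 110.65; the t > 66 branch applies.
G = 288.1·(110.65 − 60)^(-0.07551) = 288.1·50.65^(-0.07551) = 288.1·0.74351 = 214.205.
On a 0–1 scale: 214.205/255 = 0.8400 → 0.840.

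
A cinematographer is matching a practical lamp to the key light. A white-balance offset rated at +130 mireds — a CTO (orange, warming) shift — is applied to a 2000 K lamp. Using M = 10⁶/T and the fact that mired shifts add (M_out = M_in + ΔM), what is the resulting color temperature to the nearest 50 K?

M_in = 10⁶/2000 = 500.00 mireds.
M_out = 500.00 + (+130) = 630.00 mireds.
T_out = 10⁶/630.00 = 1587.3 K → 1600 K.

1600 K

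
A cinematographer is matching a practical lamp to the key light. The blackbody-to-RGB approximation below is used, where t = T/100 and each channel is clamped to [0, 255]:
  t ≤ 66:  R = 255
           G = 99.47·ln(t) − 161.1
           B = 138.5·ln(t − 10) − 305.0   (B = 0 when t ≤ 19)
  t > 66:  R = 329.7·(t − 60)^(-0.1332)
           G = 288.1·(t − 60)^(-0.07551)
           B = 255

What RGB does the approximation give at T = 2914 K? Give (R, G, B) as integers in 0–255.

(255, 174, 104)

t = 2914/100 = 29.14; the t ≤ 66 branch applies.
R = 255 by definition for t ≤ 66.
G = 99.47·ln 29.14 − 161.1 = 99.47·3.3721 − 161.1 = 174.324.
B = 138.5·ln(29.14 − 10) − 305.0 = 138.5·ln 19.14 − 305.0 = 138.5·2.9518 − 305.0 = 103.822.
Rounded: (255, 174, 104).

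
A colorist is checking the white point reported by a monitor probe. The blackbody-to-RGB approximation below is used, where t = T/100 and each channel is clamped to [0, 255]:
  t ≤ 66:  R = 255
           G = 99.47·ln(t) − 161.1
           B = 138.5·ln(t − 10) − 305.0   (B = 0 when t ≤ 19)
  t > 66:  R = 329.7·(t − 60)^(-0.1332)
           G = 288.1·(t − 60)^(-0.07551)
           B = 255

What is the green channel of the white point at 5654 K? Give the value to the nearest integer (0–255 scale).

240

t = 5654/100 = 56.54; the t ≤ 66 branch applies.
G = 99.47·ln 56.54 − 161.1 = 99.47·4.0349 − 161.1 = 240.256.
Rounded: 240.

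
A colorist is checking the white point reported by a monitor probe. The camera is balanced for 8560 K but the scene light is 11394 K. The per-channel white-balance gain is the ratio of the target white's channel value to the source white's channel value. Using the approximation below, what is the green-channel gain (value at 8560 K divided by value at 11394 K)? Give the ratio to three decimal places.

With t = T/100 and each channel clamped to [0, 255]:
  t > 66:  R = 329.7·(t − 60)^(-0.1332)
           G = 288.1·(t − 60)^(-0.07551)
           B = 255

At 11394 K (t = 113.94):
  G = 288.1·(113.94 − 60)^(-0.07551) = 288.1·53.94^(-0.07551) = 288.1·0.73999 = 213.190.
At 8560 K (t = 85.6):
  G = 288.1·(85.6 − 60)^(-0.07551) = 288.1·25.6^(-0.07551) = 288.1·0.78282 = 225.531.
Gain = 225.531 / 213.190 = 1.0579 → 1.058.

1.058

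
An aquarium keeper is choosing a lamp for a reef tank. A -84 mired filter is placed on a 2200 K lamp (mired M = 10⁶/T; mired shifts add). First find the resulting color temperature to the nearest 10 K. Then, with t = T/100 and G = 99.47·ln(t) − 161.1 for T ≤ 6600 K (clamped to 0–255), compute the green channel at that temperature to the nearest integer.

M_in = 10⁶/2200 = 454.55; M_out = 454.55 + (-84) = 370.55.
T_out = 10⁶/370.55 = 2698.7 K → 2700 K; t = 27.
G = 99.47·ln 27 − 161.1 = 99.47·3.2958 − 161.1 = 166.737.
Rounded: 167.

167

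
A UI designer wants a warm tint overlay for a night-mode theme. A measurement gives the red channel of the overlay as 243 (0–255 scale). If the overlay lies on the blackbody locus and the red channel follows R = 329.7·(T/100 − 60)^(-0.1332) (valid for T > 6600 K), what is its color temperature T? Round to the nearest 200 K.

7000 K

(t − 60)^(-0.1332) = 243/329.7 = 0.73703.
t − 60 = 0.73703^(1/-0.1332) = 0.73703^(-7.508) = 9.882, so t = 69.882.
T = 100·t = 6988 K → 7000 K to the nearest 200 K.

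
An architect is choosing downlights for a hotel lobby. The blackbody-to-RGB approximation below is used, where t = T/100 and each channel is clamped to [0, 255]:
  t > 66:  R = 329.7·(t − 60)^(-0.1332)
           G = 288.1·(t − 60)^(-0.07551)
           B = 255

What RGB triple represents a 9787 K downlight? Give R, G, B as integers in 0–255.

t = 9787/100 = 97.87; the t > 66 branch applies.
R = 329.7·(97.87 − 60)^(-0.1332) = 329.7·37.87^(-0.1332) = 329.7·0.61627 = 203.184.
G = 288.1·(97.87 − 60)^(-0.07551) = 288.1·37.87^(-0.07551) = 288.1·0.76002 = 218.961.
B = 255 by definition for t > 66.
Rounded: (203, 219, 255).

R=203, G=219, B=255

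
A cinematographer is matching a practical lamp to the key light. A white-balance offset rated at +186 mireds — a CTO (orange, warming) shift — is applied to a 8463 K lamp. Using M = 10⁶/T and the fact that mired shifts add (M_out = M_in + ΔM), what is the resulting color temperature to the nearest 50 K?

M_in = 10⁶/8463 = 118.16 mireds.
M_out = 118.16 + (+186) = 304.16 mireds.
T_out = 10⁶/304.16 = 3287.7 K → 3300 K.

3300 K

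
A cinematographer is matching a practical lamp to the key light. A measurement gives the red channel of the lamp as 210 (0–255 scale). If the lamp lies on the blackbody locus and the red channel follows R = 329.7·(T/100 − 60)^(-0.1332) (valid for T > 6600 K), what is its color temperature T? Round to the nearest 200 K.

(t − 60)^(-0.1332) = 210/329.7 = 0.63694.
t − 60 = 0.63694^(1/-0.1332) = 0.63694^(-7.508) = 29.561, so t = 89.561.
T = 100·t = 8956 K → 9000 K to the nearest 200 K.

9000 K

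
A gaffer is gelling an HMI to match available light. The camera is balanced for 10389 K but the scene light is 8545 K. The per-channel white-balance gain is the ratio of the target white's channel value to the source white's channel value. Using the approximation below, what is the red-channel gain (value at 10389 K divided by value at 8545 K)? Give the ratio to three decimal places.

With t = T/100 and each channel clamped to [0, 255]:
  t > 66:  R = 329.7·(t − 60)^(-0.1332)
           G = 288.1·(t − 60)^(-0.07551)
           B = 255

At 8545 K (t = 85.45):
  R = 329.7·(85.45 − 60)^(-0.1332) = 329.7·25.45^(-0.1332) = 329.7·0.64977 = 214.231.
At 10389 K (t = 103.89):
  R = 329.7·(103.89 − 60)^(-0.1332) = 329.7·43.89^(-0.1332) = 329.7·0.60428 = 199.231.
Gain = 199.231 / 214.231 = 0.9300 → 0.930.

0.930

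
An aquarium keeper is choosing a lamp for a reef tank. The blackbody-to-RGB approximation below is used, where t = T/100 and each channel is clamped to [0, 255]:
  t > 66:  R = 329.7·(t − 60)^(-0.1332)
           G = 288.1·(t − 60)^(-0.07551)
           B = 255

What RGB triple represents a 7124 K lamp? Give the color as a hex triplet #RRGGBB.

#EFF0FF

t = 7124/100 = 71.24; the t > 66 branch applies.
R = 329.7·(71.24 − 60)^(-0.1332) = 329.7·11.24^(-0.1332) = 329.7·0.72450 = 238.867.
G = 288.1·(71.24 − 60)^(-0.07551) = 288.1·11.24^(-0.07551) = 288.1·0.83302 = 239.994.
B = 255 by definition for t > 66.
Rounded: (239, 240, 255).
In hex: #EFF0FF.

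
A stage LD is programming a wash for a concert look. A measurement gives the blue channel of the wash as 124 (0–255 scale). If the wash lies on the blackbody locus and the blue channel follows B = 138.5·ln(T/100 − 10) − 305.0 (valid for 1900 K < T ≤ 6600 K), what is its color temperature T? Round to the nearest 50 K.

3200 K

ln(t − 10) = (124 + 305.0) / 138.5 = 3.0975.
t − 10 = e^3.0975 = 22.142, so t = 32.142.
T = 100·t = 3214 K → 3200 K to the nearest 50 K.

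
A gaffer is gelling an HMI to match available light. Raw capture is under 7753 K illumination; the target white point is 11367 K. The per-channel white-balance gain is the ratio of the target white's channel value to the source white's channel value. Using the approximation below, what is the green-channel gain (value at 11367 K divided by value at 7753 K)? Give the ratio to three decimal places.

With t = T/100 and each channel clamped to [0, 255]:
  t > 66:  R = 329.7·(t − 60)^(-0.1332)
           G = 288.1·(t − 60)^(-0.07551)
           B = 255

At 7753 K (t = 77.53):
  G = 288.1·(77.53 − 60)^(-0.07551) = 288.1·17.53^(-0.07551) = 288.1·0.80553 = 232.073.
At 11367 K (t = 113.67):
  G = 288.1·(113.67 − 60)^(-0.07551) = 288.1·53.67^(-0.07551) = 288.1·0.74027 = 213.271.
Gain = 213.271 / 232.073 = 0.9190 → 0.919.

0.919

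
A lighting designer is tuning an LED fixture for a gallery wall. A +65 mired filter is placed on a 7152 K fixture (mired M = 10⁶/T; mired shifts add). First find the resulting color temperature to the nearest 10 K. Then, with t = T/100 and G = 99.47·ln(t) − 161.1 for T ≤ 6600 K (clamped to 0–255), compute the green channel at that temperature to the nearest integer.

M_in = 10⁶/7152 = 139.82; M_out = 139.82 + (+65) = 204.82.
T_out = 10⁶/204.82 = 4882.3 K → 4880 K; t = 48.8.
G = 99.47·ln 48.8 − 161.1 = 99.47·3.8877 − 161.1 = 225.613.
Rounded: 226.

226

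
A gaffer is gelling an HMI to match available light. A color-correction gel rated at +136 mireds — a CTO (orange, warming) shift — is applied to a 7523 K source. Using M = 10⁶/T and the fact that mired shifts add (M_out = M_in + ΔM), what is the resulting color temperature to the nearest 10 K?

3720 K

M_in = 10⁶/7523 = 132.93 mireds.
M_out = 132.93 + (+136) = 268.93 mireds.
T_out = 10⁶/268.93 = 3718.5 K → 3720 K.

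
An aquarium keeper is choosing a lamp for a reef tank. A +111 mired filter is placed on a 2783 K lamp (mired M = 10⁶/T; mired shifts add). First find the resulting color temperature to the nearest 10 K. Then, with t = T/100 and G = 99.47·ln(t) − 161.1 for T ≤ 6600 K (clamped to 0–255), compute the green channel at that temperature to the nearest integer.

M_in = 10⁶/2783 = 359.32; M_out = 359.32 + (+111) = 470.32.
T_out = 10⁶/470.32 = 2126.2 K → 2130 K; t = 21.3.
G = 99.47·ln 21.3 − 161.1 = 99.47·3.0587 − 161.1 = 143.150.
Rounded: 143.

143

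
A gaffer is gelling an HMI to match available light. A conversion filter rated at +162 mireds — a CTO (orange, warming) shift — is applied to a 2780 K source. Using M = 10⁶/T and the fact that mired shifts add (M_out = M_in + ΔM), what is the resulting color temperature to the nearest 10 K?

M_in = 10⁶/2780 = 359.71 mireds.
M_out = 359.71 + (+162) = 521.71 mireds.
T_out = 10⁶/521.71 = 1916.8 K → 1920 K.

1920 K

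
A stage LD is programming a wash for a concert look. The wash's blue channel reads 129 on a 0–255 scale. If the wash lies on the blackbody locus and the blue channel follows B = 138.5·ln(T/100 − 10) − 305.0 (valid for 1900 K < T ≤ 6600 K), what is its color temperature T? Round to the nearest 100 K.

ln(t − 10) = (129 + 305.0) / 138.5 = 3.1336.
t − 10 = e^3.1336 = 22.956, so t = 32.956.
T = 100·t = 3296 K → 3300 K to the nearest 100 K.

3300 K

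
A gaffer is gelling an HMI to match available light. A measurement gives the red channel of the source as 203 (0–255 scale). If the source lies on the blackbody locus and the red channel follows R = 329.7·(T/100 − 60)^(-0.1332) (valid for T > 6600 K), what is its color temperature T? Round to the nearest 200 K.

(t − 60)^(-0.1332) = 203/329.7 = 0.61571.
t − 60 = 0.61571^(1/-0.1332) = 0.61571^(-7.508) = 38.129, so t = 98.129.
T = 100·t = 9813 K → 9800 K to the nearest 200 K.

9800 K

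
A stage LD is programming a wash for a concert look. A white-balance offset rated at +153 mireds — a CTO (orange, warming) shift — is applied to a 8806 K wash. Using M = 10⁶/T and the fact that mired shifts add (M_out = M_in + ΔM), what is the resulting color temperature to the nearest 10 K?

3750 K

M_in = 10⁶/8806 = 113.56 mireds.
M_out = 113.56 + (+153) = 266.56 mireds.
T_out = 10⁶/266.56 = 3751.5 K → 3750 K.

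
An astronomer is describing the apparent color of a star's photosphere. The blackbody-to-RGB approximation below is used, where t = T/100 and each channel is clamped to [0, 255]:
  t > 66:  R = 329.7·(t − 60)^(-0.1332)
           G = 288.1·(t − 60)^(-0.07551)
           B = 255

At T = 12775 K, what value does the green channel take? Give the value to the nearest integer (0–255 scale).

210

t = 12775/100 = 127.75; the t > 66 branch applies.
G = 288.1·(127.75 − 60)^(-0.07551) = 288.1·67.75^(-0.07551) = 288.1·0.72736 = 209.552.
Rounded: 210.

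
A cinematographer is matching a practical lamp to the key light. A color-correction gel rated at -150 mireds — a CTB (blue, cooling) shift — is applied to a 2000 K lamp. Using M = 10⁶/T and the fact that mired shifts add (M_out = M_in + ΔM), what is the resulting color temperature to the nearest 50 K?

M_in = 10⁶/2000 = 500.00 mireds.
M_out = 500.00 + (-150) = 350.00 mireds.
T_out = 10⁶/350.00 = 2857.1 K → 2850 K.

2850 K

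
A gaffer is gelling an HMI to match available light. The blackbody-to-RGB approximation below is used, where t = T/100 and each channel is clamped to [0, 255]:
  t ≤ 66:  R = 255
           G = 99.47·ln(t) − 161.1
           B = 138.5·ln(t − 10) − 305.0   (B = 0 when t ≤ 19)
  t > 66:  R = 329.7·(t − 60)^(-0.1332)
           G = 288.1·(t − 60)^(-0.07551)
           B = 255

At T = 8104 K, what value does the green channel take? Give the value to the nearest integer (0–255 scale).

t = 8104/100 = 81.04; the t > 66 branch applies.
G = 288.1·(81.04 − 60)^(-0.07551) = 288.1·21.04^(-0.07551) = 288.1·0.79451 = 228.897.
Rounded: 229.

229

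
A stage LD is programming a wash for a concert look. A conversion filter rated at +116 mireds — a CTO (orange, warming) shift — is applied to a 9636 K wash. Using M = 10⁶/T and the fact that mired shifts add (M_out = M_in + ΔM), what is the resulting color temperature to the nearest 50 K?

4550 K

M_in = 10⁶/9636 = 103.78 mireds.
M_out = 103.78 + (+116) = 219.78 mireds.
T_out = 10⁶/219.78 = 4550.1 K → 4550 K.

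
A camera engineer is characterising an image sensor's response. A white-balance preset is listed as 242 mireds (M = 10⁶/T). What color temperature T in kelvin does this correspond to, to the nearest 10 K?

T = 10⁶ / 242 = 4132.23 K → 4130 K.

4130 K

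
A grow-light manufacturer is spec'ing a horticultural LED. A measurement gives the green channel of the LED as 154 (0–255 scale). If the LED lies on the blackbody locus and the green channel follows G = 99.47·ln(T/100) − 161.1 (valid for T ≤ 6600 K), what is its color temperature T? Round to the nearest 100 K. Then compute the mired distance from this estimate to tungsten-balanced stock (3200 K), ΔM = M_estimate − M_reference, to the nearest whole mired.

ln t = (154 + 161.1) / 99.47 = 3.1678.
t = e^3.1678 = 23.755.
T = 100·t = 2375 K → 2400 K to the nearest 100 K.
M_estimate = 10⁶/2400 = 416.67; M_reference = 10⁶/3200 = 312.50.
ΔM = 416.67 − 312.50 = 104.17 → +104 mireds.

+104 mireds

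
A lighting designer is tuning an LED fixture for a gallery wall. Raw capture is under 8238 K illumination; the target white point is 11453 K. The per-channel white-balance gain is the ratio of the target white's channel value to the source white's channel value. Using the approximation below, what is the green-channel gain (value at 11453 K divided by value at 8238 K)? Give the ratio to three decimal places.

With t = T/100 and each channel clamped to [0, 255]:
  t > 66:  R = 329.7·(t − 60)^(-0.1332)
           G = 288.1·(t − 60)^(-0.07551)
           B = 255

At 8238 K (t = 82.38):
  G = 288.1·(82.38 − 60)^(-0.07551) = 288.1·22.38^(-0.07551) = 288.1·0.79081 = 227.832.
At 11453 K (t = 114.53):
  G = 288.1·(114.53 − 60)^(-0.07551) = 288.1·54.53^(-0.07551) = 288.1·0.73938 = 213.015.
Gain = 213.015 / 227.832 = 0.9350 → 0.935.

0.935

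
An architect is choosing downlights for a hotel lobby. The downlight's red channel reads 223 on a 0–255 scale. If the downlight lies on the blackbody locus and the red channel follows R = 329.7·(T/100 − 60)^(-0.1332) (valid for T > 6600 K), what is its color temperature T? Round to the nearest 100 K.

(t − 60)^(-0.1332) = 223/329.7 = 0.67637.
t − 60 = 0.67637^(1/-0.1332) = 0.67637^(-7.508) = 18.831, so t = 78.831.
T = 100·t = 7883 K → 7900 K to the nearest 100 K.

7900 K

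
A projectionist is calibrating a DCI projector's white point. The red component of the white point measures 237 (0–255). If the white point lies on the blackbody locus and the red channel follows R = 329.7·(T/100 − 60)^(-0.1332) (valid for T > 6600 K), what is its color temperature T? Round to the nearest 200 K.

7200 K

(t − 60)^(-0.1332) = 237/329.7 = 0.71884.
t − 60 = 0.71884^(1/-0.1332) = 0.71884^(-7.508) = 11.922, so t = 71.922.
T = 100·t = 7192 K → 7200 K to the nearest 200 K.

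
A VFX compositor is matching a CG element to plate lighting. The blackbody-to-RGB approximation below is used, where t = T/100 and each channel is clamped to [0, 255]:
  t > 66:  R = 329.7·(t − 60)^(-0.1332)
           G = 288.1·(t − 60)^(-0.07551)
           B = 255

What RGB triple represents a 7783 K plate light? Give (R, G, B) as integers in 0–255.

t = 7783/100 = 77.83; the t > 66 branch applies.
R = 329.7·(77.83 − 60)^(-0.1332) = 329.7·17.83^(-0.1332) = 329.7·0.68131 = 224.629.
G = 288.1·(77.83 − 60)^(-0.07551) = 288.1·17.83^(-0.07551) = 288.1·0.80450 = 231.776.
B = 255 by definition for t > 66.
Rounded: (225, 232, 255).

(225, 232, 255)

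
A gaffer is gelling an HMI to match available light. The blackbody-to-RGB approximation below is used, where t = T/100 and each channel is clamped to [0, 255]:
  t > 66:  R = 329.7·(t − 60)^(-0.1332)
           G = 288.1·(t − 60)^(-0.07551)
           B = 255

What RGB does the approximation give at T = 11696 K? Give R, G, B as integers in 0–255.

R=192, G=212, B=255

t = 11696/100 = 116.96; the t > 66 branch applies.
R = 329.7·(116.96 − 60)^(-0.1332) = 329.7·56.96^(-0.1332) = 329.7·0.58366 = 192.432.
G = 288.1·(116.96 − 60)^(-0.07551) = 288.1·56.96^(-0.07551) = 288.1·0.73695 = 212.315.
B = 255 by definition for t > 66.
Rounded: (192, 212, 255).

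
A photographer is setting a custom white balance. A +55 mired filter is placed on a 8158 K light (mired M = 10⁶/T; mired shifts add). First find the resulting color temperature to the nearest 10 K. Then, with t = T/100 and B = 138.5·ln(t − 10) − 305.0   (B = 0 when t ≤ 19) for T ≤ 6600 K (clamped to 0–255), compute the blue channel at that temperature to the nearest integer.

226

M_in = 10⁶/8158 = 122.58; M_out = 122.58 + (+55) = 177.58.
T_out = 10⁶/177.58 = 5631.3 K → 5630 K; t = 56.3.
B = 138.5·ln(56.3 − 10) − 305.0 = 138.5·ln 46.3 − 305.0 = 138.5·3.8351 − 305.0 = 226.167.
Rounded: 226.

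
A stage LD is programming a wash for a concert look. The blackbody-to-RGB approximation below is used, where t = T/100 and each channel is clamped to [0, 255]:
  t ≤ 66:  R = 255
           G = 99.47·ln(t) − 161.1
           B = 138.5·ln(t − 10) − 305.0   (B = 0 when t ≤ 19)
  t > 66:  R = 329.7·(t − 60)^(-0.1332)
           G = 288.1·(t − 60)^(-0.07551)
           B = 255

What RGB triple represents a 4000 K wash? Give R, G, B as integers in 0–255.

t = 4000/100 = 40; the t ≤ 66 branch applies.
R = 255 by definition for t ≤ 66.
G = 99.47·ln 40 − 161.1 = 99.47·3.6889 − 161.1 = 205.833.
B = 138.5·ln(40 − 10) − 305.0 = 138.5·ln 30 − 305.0 = 138.5·3.4012 − 305.0 = 166.066.
Rounded: (255, 206, 166).

R=255, G=206, B=166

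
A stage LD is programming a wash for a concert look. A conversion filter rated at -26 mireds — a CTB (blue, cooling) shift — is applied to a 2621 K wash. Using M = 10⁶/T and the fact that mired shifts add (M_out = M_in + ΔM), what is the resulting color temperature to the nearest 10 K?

2810 K

M_in = 10⁶/2621 = 381.53 mireds.
M_out = 381.53 + (-26) = 355.53 mireds.
T_out = 10⁶/355.53 = 2812.7 K → 2810 K.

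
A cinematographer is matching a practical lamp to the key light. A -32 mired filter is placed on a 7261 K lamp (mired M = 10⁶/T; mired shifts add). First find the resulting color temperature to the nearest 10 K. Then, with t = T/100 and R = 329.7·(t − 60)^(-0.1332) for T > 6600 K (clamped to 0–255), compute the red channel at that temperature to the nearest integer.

206

M_in = 10⁶/7261 = 137.72; M_out = 137.72 + (-32) = 105.72.
T_out = 10⁶/105.72 = 9458.8 K → 9460 K; t = 94.6.
R = 329.7·(94.6 − 60)^(-0.1332) = 329.7·34.6^(-0.1332) = 329.7·0.62373 = 205.643.
Rounded: 206.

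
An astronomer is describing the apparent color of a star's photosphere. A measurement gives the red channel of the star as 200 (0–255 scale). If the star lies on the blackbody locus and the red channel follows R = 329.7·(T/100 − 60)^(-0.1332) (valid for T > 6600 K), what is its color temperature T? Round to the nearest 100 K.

10300 K

(t − 60)^(-0.1332) = 200/329.7 = 0.60661.
t − 60 = 0.60661^(1/-0.1332) = 0.60661^(-7.508) = 42.638, so t = 102.638.
T = 100·t = 10264 K → 10300 K to the nearest 100 K.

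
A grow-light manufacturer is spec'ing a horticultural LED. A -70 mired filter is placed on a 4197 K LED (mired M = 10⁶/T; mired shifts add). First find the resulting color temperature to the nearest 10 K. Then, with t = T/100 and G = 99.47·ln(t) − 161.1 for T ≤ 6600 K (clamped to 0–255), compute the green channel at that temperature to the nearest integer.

245

M_in = 10⁶/4197 = 238.27; M_out = 238.27 + (-70) = 168.27.
T_out = 10⁶/168.27 = 5943.0 K → 5940 K; t = 59.4.
G = 99.47·ln 59.4 − 161.1 = 99.47·4.0843 − 161.1 = 245.165.
Rounded: 245.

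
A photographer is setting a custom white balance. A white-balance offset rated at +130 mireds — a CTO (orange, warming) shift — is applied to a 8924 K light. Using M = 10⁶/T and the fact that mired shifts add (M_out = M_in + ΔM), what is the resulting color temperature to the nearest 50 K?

4150 K

M_in = 10⁶/8924 = 112.06 mireds.
M_out = 112.06 + (+130) = 242.06 mireds.
T_out = 10⁶/242.06 = 4131.3 K → 4150 K.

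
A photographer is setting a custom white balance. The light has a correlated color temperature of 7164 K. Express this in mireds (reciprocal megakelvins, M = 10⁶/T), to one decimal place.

M = 10⁶ / 7164 = 139.587 → 139.6 mireds.

139.6 mireds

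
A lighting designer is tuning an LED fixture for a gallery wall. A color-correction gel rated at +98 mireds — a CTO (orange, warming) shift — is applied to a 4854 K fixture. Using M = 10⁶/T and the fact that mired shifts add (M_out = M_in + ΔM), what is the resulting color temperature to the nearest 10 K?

M_in = 10⁶/4854 = 206.02 mireds.
M_out = 206.02 + (+98) = 304.02 mireds.
T_out = 10⁶/304.02 = 3289.3 K → 3290 K.

3290 K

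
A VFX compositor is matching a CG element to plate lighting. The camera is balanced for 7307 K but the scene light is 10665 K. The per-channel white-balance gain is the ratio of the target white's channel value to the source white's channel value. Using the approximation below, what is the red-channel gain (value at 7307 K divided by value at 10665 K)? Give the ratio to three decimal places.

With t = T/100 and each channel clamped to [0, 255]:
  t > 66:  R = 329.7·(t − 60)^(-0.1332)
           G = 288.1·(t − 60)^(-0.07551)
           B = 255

1.185

At 10665 K (t = 106.65):
  R = 329.7·(106.65 − 60)^(-0.1332) = 329.7·46.65^(-0.1332) = 329.7·0.59939 = 197.619.
At 7307 K (t = 73.07):
  R = 329.7·(73.07 − 60)^(-0.1332) = 329.7·13.07^(-0.1332) = 329.7·0.71009 = 234.116.
Gain = 234.116 / 197.619 = 1.1847 → 1.185.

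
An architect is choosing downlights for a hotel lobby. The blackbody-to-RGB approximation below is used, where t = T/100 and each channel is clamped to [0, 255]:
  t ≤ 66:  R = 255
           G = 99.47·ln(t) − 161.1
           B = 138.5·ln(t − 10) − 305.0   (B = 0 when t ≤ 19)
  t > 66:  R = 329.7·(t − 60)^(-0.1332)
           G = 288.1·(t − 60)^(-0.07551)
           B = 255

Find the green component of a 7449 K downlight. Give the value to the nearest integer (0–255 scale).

235

t = 7449/100 = 74.49; the t > 66 branch applies.
G = 288.1·(74.49 − 60)^(-0.07551) = 288.1·14.49^(-0.07551) = 288.1·0.81720 = 235.435.
Rounded: 235.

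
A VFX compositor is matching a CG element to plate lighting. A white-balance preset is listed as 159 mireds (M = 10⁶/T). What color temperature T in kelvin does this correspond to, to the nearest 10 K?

T = 10⁶ / 159 = 6289.31 K → 6290 K.

6290 K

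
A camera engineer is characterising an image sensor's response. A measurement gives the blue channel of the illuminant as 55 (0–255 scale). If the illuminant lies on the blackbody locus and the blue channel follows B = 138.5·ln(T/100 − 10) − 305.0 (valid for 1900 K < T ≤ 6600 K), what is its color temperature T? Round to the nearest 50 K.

2350 K

ln(t − 10) = (55 + 305.0) / 138.5 = 2.5993.
t − 10 = e^2.5993 = 13.454, so t = 23.454.
T = 100·t = 2345 K → 2350 K to the nearest 50 K.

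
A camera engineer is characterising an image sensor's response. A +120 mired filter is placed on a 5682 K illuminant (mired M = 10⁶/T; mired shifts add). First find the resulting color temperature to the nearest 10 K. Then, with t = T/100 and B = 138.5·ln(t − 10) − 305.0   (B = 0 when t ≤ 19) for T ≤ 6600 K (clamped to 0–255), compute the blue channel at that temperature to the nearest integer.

M_in = 10⁶/5682 = 175.99; M_out = 175.99 + (+120) = 295.99.
T_out = 10⁶/295.99 = 3378.4 K → 3380 K; t = 33.8.
B = 138.5·ln(33.8 − 10) − 305.0 = 138.5·ln 23.8 − 305.0 = 138.5·3.1697 − 305.0 = 134.001.
Rounded: 134.

134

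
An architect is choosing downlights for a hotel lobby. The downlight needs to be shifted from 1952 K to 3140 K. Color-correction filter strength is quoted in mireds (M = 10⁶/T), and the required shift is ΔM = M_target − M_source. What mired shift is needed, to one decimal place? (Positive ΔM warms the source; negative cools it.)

M_source = 10⁶/1952 = 512.295; M_target = 10⁶/3140 = 318.471.
ΔM = 318.471 − 512.295 = -193.824 → -193.8 mireds, a cooling shift.

-193.8 mireds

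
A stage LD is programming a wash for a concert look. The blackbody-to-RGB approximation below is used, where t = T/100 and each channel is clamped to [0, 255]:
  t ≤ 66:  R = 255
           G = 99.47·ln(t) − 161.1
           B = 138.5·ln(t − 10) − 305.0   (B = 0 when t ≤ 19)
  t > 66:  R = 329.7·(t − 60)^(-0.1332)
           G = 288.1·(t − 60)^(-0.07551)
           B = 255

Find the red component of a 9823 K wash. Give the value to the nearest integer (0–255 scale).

203

t = 9823/100 = 98.23; the t > 66 branch applies.
R = 329.7·(98.23 − 60)^(-0.1332) = 329.7·38.23^(-0.1332) = 329.7·0.61549 = 202.928.
Rounded: 203.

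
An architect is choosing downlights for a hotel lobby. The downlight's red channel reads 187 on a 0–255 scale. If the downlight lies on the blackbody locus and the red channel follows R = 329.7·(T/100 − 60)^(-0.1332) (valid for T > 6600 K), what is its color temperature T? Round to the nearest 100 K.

13100 K

(t − 60)^(-0.1332) = 187/329.7 = 0.56718.
t − 60 = 0.56718^(1/-0.1332) = 0.56718^(-7.508) = 70.620, so t = 130.620.
T = 100·t = 13062 K → 13100 K to the nearest 100 K.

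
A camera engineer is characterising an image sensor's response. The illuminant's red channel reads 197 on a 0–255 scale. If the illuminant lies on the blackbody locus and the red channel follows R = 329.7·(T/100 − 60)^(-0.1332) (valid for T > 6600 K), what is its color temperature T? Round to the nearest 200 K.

(t − 60)^(-0.1332) = 197/329.7 = 0.59751.
t − 60 = 0.59751^(1/-0.1332) = 0.59751^(-7.508) = 47.761, so t = 107.761.
T = 100·t = 10776 K → 10800 K to the nearest 200 K.

10800 K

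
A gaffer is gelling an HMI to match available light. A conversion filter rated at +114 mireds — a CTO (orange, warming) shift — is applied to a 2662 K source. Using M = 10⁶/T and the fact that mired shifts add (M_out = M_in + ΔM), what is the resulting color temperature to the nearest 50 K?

2050 K

M_in = 10⁶/2662 = 375.66 mireds.
M_out = 375.66 + (+114) = 489.66 mireds.
T_out = 10⁶/489.66 = 2042.2 K → 2050 K.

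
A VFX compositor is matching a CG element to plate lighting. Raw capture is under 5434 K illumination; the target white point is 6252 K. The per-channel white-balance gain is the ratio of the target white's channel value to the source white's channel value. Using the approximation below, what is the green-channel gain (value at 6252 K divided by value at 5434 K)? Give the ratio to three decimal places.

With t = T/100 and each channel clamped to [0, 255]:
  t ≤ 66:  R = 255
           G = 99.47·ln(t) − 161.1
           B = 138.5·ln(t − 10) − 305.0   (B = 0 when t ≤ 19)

1.059

At 5434 K (t = 54.34):
  G = 99.47·ln 54.34 − 161.1 = 99.47·3.9953 − 161.1 = 236.309.
At 6252 K (t = 62.52):
  G = 99.47·ln 62.52 − 161.1 = 99.47·4.1355 − 161.1 = 250.257.
Gain = 250.257 / 236.309 = 1.0590 → 1.059.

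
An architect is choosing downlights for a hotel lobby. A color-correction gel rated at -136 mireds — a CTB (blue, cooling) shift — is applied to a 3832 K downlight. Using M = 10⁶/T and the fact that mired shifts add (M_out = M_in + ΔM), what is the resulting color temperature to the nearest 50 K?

8000 K

M_in = 10⁶/3832 = 260.96 mireds.
M_out = 260.96 + (-136) = 124.96 mireds.
T_out = 10⁶/124.96 = 8002.5 K → 8000 K.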